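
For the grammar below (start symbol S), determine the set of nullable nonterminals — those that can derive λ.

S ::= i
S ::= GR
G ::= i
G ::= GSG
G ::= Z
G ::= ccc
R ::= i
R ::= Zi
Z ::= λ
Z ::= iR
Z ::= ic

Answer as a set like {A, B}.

{G, Z}

Directly nullable (have an ε-rule): {Z}.
G is nullable via G -> Z (every symbol on the right is already known nullable).
Not nullable: R, S — each has a terminal in every rule's right-hand side or depends on a non-nullable symbol.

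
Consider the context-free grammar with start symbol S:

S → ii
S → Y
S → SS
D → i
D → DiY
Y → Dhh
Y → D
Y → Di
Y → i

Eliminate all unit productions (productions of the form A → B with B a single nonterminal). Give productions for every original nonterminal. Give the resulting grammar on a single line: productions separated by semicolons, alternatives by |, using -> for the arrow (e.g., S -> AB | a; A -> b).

Unit productions: S->Y, Y->D.
Unit pairs (A ⇒* B via units): (S,D), (S,Y), (Y,D).
S: inherits non-unit rules of {D, S, Y} → Dhh | Di | DiY | SS | i | ii.
D: inherits non-unit rules of {D} → DiY | i.
Y: inherits non-unit rules of {D, Y} → Dhh | Di | DiY | i.

S -> i | Di | SS | ii | Dhh | DiY; D -> i | DiY; Y -> i | Di | Dhh | DiY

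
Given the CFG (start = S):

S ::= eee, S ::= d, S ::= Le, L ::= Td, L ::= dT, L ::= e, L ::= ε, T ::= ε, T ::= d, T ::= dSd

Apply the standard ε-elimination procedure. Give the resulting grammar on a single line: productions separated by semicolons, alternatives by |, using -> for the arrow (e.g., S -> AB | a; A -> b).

Nullable set: {L, T}.
S -> Le: L nullable, giving Le | e.
Drop L -> ε.
L -> Td: T nullable, giving Td | d.
L -> dT: T nullable, giving d | dT.
Drop T -> ε.
Unchanged (no nullable symbols): S -> d; S -> eee; L -> e; T -> d; T -> dSd.

S -> d | e | Le | eee; L -> d | e | Td | dT; T -> d | dSd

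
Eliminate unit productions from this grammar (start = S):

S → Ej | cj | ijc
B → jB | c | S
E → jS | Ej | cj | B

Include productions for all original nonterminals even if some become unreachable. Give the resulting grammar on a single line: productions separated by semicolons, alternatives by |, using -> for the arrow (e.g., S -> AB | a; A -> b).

Unit productions: B->S, E->B.
Unit pairs (A ⇒* B via units): (B,S), (E,B), (E,S).
S: inherits non-unit rules of {S} → Ej | cj | ijc.
B: inherits non-unit rules of {B, S} → Ej | c | cj | ijc | jB.
E: inherits non-unit rules of {B, E, S} → Ej | c | cj | ijc | jB | jS.

S -> Ej | cj | ijc; B -> c | Ej | cj | jB | ijc; E -> c | Ej | cj | jB | jS | ijc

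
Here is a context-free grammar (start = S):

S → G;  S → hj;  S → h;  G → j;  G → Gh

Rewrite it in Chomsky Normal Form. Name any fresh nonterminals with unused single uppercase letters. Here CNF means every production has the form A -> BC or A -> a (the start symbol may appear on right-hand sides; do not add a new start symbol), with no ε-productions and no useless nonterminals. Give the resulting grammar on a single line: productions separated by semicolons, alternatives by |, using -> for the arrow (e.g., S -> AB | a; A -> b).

No ε-productions.
After unit-elimination: S -> h | j | Gh | hj; G -> j | Gh.
TERM: introduce A -> h, B -> j and substitute in every rule of length ≥2.

S -> h | j | AB | GA; A -> h; B -> j; G -> j | GA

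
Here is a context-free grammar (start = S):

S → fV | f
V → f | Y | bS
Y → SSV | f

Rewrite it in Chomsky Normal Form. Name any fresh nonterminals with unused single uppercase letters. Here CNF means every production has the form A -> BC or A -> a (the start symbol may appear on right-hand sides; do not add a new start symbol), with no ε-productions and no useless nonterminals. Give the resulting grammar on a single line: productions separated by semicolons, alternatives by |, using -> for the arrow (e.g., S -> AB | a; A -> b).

No ε-productions.
After unit-elimination: S -> f | fV; V -> f | bS | SSV; Y -> f | SSV.
TERM: introduce B -> b, A -> f and substitute in every rule of length ≥2.
BIN: V -> SSV becomes V -> SC, C -> SV; Y -> SSV becomes Y -> SD, D -> SV.
Drop unreachable/unproductive: Y.

S -> f | AV; A -> f; B -> b; C -> SV; V -> f | BS | SC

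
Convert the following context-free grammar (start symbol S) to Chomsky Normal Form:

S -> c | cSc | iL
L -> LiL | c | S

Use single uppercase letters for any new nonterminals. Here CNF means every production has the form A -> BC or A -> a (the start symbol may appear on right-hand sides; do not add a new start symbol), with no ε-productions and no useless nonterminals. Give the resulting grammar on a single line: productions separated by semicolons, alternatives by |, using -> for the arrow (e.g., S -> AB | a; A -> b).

No ε-productions.
After unit-elimination: S -> c | iL | cSc; L -> c | iL | LiL | cSc.
TERM: introduce B -> c, A -> i and substitute in every rule of length ≥2.
BIN: L -> BSB becomes L -> BC, C -> SB; L -> LAL becomes L -> LD, D -> AL; S -> BSB becomes S -> BE, E -> SB.

S -> c | AL | BE; A -> i; B -> c; C -> SB; D -> AL; E -> SB; L -> c | AL | BC | LD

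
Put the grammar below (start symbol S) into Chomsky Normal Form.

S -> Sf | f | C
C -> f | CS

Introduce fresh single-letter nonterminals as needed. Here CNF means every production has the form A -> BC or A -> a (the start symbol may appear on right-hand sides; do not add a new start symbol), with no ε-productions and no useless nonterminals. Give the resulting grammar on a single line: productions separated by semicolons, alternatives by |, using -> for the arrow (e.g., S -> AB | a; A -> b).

S -> f | CS | SA; A -> f; C -> f | CS

No ε-productions.
After unit-elimination: S -> f | CS | Sf; C -> f | CS.
TERM: introduce A -> f and substitute in every rule of length ≥2.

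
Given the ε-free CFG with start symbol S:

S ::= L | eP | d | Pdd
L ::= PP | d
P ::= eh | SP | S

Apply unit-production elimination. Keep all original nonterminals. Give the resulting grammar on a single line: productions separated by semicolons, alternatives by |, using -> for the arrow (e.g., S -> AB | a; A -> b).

Unit productions: P->S, S->L.
Unit pairs (A ⇒* B via units): (P,L), (P,S), (S,L).
S: inherits non-unit rules of {L, S} → PP | Pdd | d | eP.
L: inherits non-unit rules of {L} → PP | d.
P: inherits non-unit rules of {L, P, S} → PP | Pdd | SP | d | eP | eh.

S -> d | PP | eP | Pdd; L -> d | PP; P -> d | PP | SP | eP | eh | Pdd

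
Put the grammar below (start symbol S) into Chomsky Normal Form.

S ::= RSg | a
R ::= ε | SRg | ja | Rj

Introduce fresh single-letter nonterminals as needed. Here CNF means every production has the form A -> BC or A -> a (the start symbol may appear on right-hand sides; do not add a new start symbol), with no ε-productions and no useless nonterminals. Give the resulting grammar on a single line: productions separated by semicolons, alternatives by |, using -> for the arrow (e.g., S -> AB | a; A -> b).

Nullable: {R}; after ε-elimination: S -> a | Sg | RSg; R -> j | Rj | Sg | ja | SRg.
No unit productions to eliminate.
TERM: introduce C -> a, B -> g, A -> j and substitute in every rule of length ≥2.
BIN: R -> SRB becomes R -> SD, D -> RB; S -> RSB becomes S -> RE, E -> SB.

S -> a | RE | SB; A -> j; B -> g; C -> a; D -> RB; E -> SB; R -> j | AC | RA | SB | SD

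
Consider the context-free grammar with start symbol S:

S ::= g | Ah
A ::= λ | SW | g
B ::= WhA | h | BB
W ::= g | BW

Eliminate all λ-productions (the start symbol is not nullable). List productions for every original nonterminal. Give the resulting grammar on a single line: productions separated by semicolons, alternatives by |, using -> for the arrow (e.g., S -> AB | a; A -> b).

Nullable set: {A}.
S -> Ah: A nullable, giving Ah | h.
Drop A -> λ.
B -> WhA: A nullable, giving Wh | WhA.
Unchanged (no nullable symbols): S -> g; A -> SW; A -> g; B -> BB; B -> h; W -> BW; W -> g.

S -> g | h | Ah; A -> g | SW; B -> h | BB | Wh | WhA; W -> g | BW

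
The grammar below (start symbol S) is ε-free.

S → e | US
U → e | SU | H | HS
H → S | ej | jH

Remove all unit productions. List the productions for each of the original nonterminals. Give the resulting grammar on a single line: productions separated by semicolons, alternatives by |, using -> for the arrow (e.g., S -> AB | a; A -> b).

Unit productions: H->S, U->H.
Unit pairs (A ⇒* B via units): (H,S), (U,H), (U,S).
S: inherits non-unit rules of {S} → US | e.
H: inherits non-unit rules of {H, S} → US | e | ej | jH.
U: inherits non-unit rules of {H, S, U} → HS | SU | US | e | ej | jH.

S -> e | US; H -> e | US | ej | jH; U -> e | HS | SU | US | ej | jH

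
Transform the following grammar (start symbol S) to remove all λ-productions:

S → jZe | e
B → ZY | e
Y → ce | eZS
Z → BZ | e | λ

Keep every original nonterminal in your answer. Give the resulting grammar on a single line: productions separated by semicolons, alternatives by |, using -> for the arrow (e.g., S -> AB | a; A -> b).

S -> e | je | jZe; B -> Y | e | ZY; Y -> ce | eS | eZS; Z -> B | e | BZ

Nullable set: {Z}.
S -> jZe: Z nullable, giving jZe | je.
B -> ZY: Z nullable, giving Y | ZY.
Y -> eZS: Z nullable, giving eS | eZS.
Drop Z -> λ.
Z -> BZ: Z nullable, giving B | BZ.
Unchanged (no nullable symbols): S -> e; B -> e; Y -> ce; Z -> e.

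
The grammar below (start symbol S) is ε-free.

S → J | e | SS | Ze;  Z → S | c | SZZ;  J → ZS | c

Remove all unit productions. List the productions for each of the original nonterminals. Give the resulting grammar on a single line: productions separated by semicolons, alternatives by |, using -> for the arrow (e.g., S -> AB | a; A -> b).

Unit productions: S->J, Z->S.
Unit pairs (A ⇒* B via units): (S,J), (Z,J), (Z,S).
S: inherits non-unit rules of {J, S} → SS | ZS | Ze | c | e.
J: inherits non-unit rules of {J} → ZS | c.
Z: inherits non-unit rules of {J, S, Z} → SS | SZZ | ZS | Ze | c | e.

S -> c | e | SS | ZS | Ze; J -> c | ZS; Z -> c | e | SS | ZS | Ze | SZZ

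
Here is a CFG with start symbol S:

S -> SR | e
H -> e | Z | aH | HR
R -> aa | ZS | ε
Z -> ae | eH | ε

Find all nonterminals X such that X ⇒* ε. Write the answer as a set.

Directly nullable (have an ε-rule): {R, Z}.
H is nullable via H -> Z (every symbol on the right is already known nullable).
Not nullable: S — each has a terminal in every rule's right-hand side or depends on a non-nullable symbol.

{H, R, Z}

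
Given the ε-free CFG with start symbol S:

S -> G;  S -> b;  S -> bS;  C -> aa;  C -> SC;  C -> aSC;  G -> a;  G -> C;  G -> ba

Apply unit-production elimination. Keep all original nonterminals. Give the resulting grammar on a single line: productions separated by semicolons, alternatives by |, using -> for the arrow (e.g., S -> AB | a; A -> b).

Unit productions: G->C, S->G.
Unit pairs (A ⇒* B via units): (G,C), (S,C), (S,G).
S: inherits non-unit rules of {C, G, S} → SC | a | aSC | aa | b | bS | ba.
C: inherits non-unit rules of {C} → SC | aSC | aa.
G: inherits non-unit rules of {C, G} → SC | a | aSC | aa | ba.

S -> a | b | SC | aa | bS | ba | aSC; C -> SC | aa | aSC; G -> a | SC | aa | ba | aSC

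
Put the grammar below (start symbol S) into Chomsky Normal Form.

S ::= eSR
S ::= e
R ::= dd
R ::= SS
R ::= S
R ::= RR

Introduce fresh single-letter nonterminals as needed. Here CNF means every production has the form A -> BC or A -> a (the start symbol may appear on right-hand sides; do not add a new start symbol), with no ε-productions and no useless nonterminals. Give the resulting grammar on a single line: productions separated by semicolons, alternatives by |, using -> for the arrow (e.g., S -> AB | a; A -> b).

S -> e | BD; A -> d; B -> e; C -> SR; D -> SR; R -> e | AA | BC | RR | SS

No ε-productions.
After unit-elimination: S -> e | eSR; R -> e | RR | SS | dd | eSR.
TERM: introduce A -> d, B -> e and substitute in every rule of length ≥2.
BIN: R -> BSR becomes R -> BC, C -> SR; S -> BSR becomes S -> BD, D -> SR.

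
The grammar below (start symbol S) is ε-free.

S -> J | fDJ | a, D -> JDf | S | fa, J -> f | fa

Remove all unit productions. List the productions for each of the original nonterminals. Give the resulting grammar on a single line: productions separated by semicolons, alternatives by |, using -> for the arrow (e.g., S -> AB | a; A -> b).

S -> a | f | fa | fDJ; D -> a | f | fa | JDf | fDJ; J -> f | fa

Unit productions: D->S, S->J.
Unit pairs (A ⇒* B via units): (D,J), (D,S), (S,J).
S: inherits non-unit rules of {J, S} → a | f | fDJ | fa.
D: inherits non-unit rules of {D, J, S} → JDf | a | f | fDJ | fa.
J: inherits non-unit rules of {J} → f | fa.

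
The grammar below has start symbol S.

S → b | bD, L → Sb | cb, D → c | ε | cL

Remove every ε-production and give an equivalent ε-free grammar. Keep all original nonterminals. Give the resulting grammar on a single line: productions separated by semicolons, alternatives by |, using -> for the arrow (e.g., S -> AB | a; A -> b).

S -> b | bD; D -> c | cL; L -> Sb | cb

Nullable set: {D}.
S -> bD: D nullable, giving b | bD.
Drop D -> ε.
Unchanged (no nullable symbols): S -> b; D -> c; D -> cL; L -> Sb; L -> cb.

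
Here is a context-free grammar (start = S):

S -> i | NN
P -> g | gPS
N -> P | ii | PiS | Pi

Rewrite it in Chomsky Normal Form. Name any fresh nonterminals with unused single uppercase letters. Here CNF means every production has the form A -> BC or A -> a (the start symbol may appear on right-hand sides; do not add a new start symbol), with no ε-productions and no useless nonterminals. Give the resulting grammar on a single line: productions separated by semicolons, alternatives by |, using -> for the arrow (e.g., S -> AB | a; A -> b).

No ε-productions.
After unit-elimination: S -> i | NN; N -> g | Pi | ii | PiS | gPS; P -> g | gPS.
TERM: introduce B -> g, A -> i and substitute in every rule of length ≥2.
BIN: N -> BPS becomes N -> BC, C -> PS; N -> PAS becomes N -> PD, D -> AS; P -> BPS becomes P -> BE, E -> PS.

S -> i | NN; A -> i; B -> g; C -> PS; D -> AS; E -> PS; N -> g | AA | BC | PA | PD; P -> g | BE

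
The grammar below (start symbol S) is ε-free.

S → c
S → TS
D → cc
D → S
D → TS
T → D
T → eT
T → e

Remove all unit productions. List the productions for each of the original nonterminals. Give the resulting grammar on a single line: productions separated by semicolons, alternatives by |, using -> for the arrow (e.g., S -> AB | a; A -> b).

Unit productions: D->S, T->D.
Unit pairs (A ⇒* B via units): (D,S), (T,D), (T,S).
S: inherits non-unit rules of {S} → TS | c.
D: inherits non-unit rules of {D, S} → TS | c | cc.
T: inherits non-unit rules of {D, S, T} → TS | c | cc | e | eT.

S -> c | TS; D -> c | TS | cc; T -> c | e | TS | cc | eT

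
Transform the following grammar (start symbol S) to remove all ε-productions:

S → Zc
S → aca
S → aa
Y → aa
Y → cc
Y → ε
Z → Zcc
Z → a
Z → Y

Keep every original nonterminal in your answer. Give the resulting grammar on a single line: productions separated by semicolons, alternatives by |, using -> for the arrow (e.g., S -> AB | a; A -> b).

Nullable set: {Y, Z}.
S -> Zc: Z nullable, giving Zc | c.
Drop Y -> ε.
Z -> Y: Y nullable, giving Y.
Z -> Zcc: Z nullable, giving Zcc | cc.
Unchanged (no nullable symbols): S -> aa; S -> aca; Y -> aa; Y -> cc; Z -> a.

S -> c | Zc | aa | aca; Y -> aa | cc; Z -> Y | a | cc | Zcc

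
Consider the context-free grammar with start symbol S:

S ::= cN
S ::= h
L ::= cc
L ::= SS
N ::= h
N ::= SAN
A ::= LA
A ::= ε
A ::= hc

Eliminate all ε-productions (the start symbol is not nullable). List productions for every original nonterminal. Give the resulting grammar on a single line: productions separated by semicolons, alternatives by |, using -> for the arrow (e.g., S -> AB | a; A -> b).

S -> h | cN; A -> L | LA | hc; L -> SS | cc; N -> h | SN | SAN

Nullable set: {A}.
Drop A -> ε.
A -> LA: A nullable, giving L | LA.
N -> SAN: A nullable, giving SAN | SN.
Unchanged (no nullable symbols): S -> cN; S -> h; A -> hc; L -> SS; L -> cc; N -> h.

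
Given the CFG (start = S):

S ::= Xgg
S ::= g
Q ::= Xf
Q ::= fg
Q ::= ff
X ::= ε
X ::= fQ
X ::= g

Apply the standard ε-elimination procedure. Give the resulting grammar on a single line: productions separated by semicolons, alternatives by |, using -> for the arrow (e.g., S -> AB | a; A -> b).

S -> g | gg | Xgg; Q -> f | Xf | ff | fg; X -> g | fQ

Nullable set: {X}.
S -> Xgg: X nullable, giving Xgg | gg.
Q -> Xf: X nullable, giving Xf | f.
Drop X -> ε.
Unchanged (no nullable symbols): S -> g; Q -> ff; Q -> fg; X -> fQ; X -> g.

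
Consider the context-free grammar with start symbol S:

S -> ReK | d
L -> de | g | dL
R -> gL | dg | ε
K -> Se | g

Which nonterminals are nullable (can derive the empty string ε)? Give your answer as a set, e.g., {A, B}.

{R}

Directly nullable (have an ε-rule): {R}.
Not nullable: K, L, S — each has a terminal in every rule's right-hand side or depends on a non-nullable symbol.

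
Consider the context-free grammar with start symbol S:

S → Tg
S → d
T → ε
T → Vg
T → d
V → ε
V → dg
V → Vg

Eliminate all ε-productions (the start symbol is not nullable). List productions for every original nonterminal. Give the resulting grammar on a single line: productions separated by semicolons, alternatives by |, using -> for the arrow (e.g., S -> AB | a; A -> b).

Nullable set: {T, V}.
S -> Tg: T nullable, giving Tg | g.
Drop T -> ε.
T -> Vg: V nullable, giving Vg | g.
Drop V -> ε.
V -> Vg: V nullable, giving Vg | g.
Unchanged (no nullable symbols): S -> d; T -> d; V -> dg.

S -> d | g | Tg; T -> d | g | Vg; V -> g | Vg | dg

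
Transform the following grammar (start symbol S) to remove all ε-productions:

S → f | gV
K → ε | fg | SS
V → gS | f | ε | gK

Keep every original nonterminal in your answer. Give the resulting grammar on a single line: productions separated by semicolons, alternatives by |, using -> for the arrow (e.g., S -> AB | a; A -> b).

Nullable set: {K, V}.
S -> gV: V nullable, giving g | gV.
Drop K -> ε.
Drop V -> ε.
V -> gK: K nullable, giving g | gK.
Unchanged (no nullable symbols): S -> f; K -> SS; K -> fg; V -> f; V -> gS.

S -> f | g | gV; K -> SS | fg; V -> f | g | gK | gS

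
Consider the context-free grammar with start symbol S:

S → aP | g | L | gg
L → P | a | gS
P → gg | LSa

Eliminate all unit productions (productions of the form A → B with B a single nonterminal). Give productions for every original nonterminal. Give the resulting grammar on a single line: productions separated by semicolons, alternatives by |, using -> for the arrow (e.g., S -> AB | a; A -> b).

S -> a | g | aP | gS | gg | LSa; L -> a | gS | gg | LSa; P -> gg | LSa

Unit productions: L->P, S->L.
Unit pairs (A ⇒* B via units): (L,P), (S,L), (S,P).
S: inherits non-unit rules of {L, P, S} → LSa | a | aP | g | gS | gg.
L: inherits non-unit rules of {L, P} → LSa | a | gS | gg.
P: inherits non-unit rules of {P} → LSa | gg.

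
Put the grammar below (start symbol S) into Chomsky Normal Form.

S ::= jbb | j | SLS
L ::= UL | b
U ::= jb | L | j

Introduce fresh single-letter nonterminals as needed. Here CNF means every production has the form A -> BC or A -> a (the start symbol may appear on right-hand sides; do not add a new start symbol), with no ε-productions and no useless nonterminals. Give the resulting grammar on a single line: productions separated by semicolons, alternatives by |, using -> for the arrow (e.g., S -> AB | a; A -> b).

No ε-productions.
After unit-elimination: S -> j | SLS | jbb; L -> b | UL; U -> b | j | UL | jb.
TERM: introduce B -> b, A -> j and substitute in every rule of length ≥2.
BIN: S -> ABB becomes S -> AC, C -> BB; S -> SLS becomes S -> SD, D -> LS.

S -> j | AC | SD; A -> j; B -> b; C -> BB; D -> LS; L -> b | UL; U -> b | j | AB | UL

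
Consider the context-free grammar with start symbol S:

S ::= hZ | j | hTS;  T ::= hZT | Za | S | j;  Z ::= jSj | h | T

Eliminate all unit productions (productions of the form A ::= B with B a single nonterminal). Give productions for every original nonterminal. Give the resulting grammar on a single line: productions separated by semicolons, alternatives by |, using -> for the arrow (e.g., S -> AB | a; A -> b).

S -> j | hZ | hTS; T -> j | Za | hZ | hTS | hZT; Z -> h | j | Za | hZ | hTS | hZT | jSj

Unit productions: T->S, Z->T.
Unit pairs (A ⇒* B via units): (T,S), (Z,S), (Z,T).
S: inherits non-unit rules of {S} → hTS | hZ | j.
T: inherits non-unit rules of {S, T} → Za | hTS | hZ | hZT | j.
Z: inherits non-unit rules of {S, T, Z} → Za | h | hTS | hZ | hZT | j | jSj.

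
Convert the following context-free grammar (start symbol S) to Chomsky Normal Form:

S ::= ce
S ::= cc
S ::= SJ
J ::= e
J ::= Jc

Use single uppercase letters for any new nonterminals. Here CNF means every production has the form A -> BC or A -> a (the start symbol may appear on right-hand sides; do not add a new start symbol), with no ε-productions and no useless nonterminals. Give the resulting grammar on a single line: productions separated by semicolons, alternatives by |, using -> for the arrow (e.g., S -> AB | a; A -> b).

No ε-productions.
No unit productions to eliminate.
TERM: introduce A -> c, B -> e and substitute in every rule of length ≥2.

S -> AA | AB | SJ; A -> c; B -> e; J -> e | JA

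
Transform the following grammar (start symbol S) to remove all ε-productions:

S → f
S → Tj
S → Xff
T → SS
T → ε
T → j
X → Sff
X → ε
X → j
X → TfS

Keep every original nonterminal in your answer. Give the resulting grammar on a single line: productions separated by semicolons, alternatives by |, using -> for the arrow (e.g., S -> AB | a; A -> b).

Nullable set: {T, X}.
S -> Tj: T nullable, giving Tj | j.
S -> Xff: X nullable, giving Xff | ff.
Drop T -> ε.
Drop X -> ε.
X -> TfS: T nullable, giving TfS | fS.
Unchanged (no nullable symbols): S -> f; T -> SS; T -> j; X -> Sff; X -> j.

S -> f | j | Tj | ff | Xff; T -> j | SS; X -> j | fS | Sff | TfS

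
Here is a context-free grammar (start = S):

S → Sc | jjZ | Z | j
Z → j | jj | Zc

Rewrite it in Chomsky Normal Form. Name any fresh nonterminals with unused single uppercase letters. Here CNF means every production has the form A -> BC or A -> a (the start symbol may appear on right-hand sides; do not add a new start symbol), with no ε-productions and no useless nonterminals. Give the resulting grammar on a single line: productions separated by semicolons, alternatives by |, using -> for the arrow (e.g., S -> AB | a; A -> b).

No ε-productions.
After unit-elimination: S -> j | Sc | Zc | jj | jjZ; Z -> j | Zc | jj.
TERM: introduce A -> c, B -> j and substitute in every rule of length ≥2.
BIN: S -> BBZ becomes S -> BC, C -> BZ.

S -> j | BB | BC | SA | ZA; A -> c; B -> j; C -> BZ; Z -> j | BB | ZA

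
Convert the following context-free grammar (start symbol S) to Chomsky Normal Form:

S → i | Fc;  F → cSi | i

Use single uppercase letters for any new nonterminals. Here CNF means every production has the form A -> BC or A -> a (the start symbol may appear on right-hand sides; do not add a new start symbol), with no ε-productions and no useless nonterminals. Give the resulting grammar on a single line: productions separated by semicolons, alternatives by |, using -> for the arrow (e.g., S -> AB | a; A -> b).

No ε-productions.
No unit productions to eliminate.
TERM: introduce A -> c, B -> i and substitute in every rule of length ≥2.
BIN: F -> ASB becomes F -> AC, C -> SB.

S -> i | FA; A -> c; B -> i; C -> SB; F -> i | AC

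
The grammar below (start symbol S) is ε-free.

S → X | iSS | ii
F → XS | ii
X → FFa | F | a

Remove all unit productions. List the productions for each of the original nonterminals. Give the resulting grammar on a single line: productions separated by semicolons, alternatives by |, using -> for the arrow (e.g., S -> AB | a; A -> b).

S -> a | XS | ii | FFa | iSS; F -> XS | ii; X -> a | XS | ii | FFa

Unit productions: S->X, X->F.
Unit pairs (A ⇒* B via units): (S,F), (S,X), (X,F).
S: inherits non-unit rules of {F, S, X} → FFa | XS | a | iSS | ii.
F: inherits non-unit rules of {F} → XS | ii.
X: inherits non-unit rules of {F, X} → FFa | XS | a | ii.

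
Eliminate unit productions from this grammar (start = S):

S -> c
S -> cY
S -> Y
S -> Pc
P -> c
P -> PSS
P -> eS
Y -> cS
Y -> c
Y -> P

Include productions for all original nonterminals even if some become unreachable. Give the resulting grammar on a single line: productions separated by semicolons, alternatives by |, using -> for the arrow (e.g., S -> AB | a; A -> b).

Unit productions: S->Y, Y->P.
Unit pairs (A ⇒* B via units): (S,P), (S,Y), (Y,P).
S: inherits non-unit rules of {P, S, Y} → PSS | Pc | c | cS | cY | eS.
P: inherits non-unit rules of {P} → PSS | c | eS.
Y: inherits non-unit rules of {P, Y} → PSS | c | cS | eS.

S -> c | Pc | cS | cY | eS | PSS; P -> c | eS | PSS; Y -> c | cS | eS | PSS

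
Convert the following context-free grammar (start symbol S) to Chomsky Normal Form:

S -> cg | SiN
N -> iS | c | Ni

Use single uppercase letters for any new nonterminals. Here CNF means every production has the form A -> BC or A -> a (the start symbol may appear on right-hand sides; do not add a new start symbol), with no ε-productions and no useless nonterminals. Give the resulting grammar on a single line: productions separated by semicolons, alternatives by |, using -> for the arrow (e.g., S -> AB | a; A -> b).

S -> BC | SD; A -> i; B -> c; C -> g; D -> AN; N -> c | AS | NA

No ε-productions.
No unit productions to eliminate.
TERM: introduce B -> c, C -> g, A -> i and substitute in every rule of length ≥2.
BIN: S -> SAN becomes S -> SD, D -> AN.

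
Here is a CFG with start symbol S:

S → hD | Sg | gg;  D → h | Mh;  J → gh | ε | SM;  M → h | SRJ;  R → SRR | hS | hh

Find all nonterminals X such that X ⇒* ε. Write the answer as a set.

{J}

Directly nullable (have an ε-rule): {J}.
Not nullable: D, M, R, S — each has a terminal in every rule's right-hand side or depends on a non-nullable symbol.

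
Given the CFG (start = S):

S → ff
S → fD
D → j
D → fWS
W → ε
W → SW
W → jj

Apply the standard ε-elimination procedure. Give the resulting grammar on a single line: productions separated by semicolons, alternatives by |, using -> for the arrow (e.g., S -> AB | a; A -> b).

S -> fD | ff; D -> j | fS | fWS; W -> S | SW | jj

Nullable set: {W}.
D -> fWS: W nullable, giving fS | fWS.
Drop W -> ε.
W -> SW: W nullable, giving S | SW.
Unchanged (no nullable symbols): S -> fD; S -> ff; D -> j; W -> jj.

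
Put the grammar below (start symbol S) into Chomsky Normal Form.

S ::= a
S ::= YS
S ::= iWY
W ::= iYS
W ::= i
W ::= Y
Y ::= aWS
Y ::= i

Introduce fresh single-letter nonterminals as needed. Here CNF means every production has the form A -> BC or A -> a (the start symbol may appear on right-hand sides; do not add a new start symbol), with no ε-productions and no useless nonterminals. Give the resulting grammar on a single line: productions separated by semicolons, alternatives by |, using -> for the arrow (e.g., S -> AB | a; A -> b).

S -> a | AC | YS; A -> i; B -> a; C -> WY; D -> YS; E -> WS; F -> WS; W -> i | AD | BE; Y -> i | BF

No ε-productions.
After unit-elimination: S -> a | YS | iWY; W -> i | aWS | iYS; Y -> i | aWS.
TERM: introduce B -> a, A -> i and substitute in every rule of length ≥2.
BIN: S -> AWY becomes S -> AC, C -> WY; W -> AYS becomes W -> AD, D -> YS; W -> BWS becomes W -> BE, E -> WS; Y -> BWS becomes Y -> BF, F -> WS.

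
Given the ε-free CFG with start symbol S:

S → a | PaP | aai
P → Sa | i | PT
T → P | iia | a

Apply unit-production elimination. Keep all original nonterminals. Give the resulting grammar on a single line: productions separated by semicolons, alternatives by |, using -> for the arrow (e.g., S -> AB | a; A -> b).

Unit productions: T->P.
Unit pairs (A ⇒* B via units): (T,P).
S: inherits non-unit rules of {S} → PaP | a | aai.
P: inherits non-unit rules of {P} → PT | Sa | i.
T: inherits non-unit rules of {P, T} → PT | Sa | a | i | iia.

S -> a | PaP | aai; P -> i | PT | Sa; T -> a | i | PT | Sa | iia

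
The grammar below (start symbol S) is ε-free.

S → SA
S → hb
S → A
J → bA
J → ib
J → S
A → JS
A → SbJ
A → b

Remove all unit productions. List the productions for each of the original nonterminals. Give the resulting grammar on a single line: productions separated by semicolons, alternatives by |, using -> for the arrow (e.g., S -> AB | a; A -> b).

S -> b | JS | SA | hb | SbJ; A -> b | JS | SbJ; J -> b | JS | SA | bA | hb | ib | SbJ

Unit productions: J->S, S->A.
Unit pairs (A ⇒* B via units): (J,A), (J,S), (S,A).
S: inherits non-unit rules of {A, S} → JS | SA | SbJ | b | hb.
A: inherits non-unit rules of {A} → JS | SbJ | b.
J: inherits non-unit rules of {A, J, S} → JS | SA | SbJ | b | bA | hb | ib.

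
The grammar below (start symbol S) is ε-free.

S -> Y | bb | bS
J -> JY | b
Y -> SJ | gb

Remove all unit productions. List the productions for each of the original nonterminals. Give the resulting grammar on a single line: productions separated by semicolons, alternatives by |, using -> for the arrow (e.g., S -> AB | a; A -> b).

S -> SJ | bS | bb | gb; J -> b | JY; Y -> SJ | gb

Unit productions: S->Y.
Unit pairs (A ⇒* B via units): (S,Y).
S: inherits non-unit rules of {S, Y} → SJ | bS | bb | gb.
J: inherits non-unit rules of {J} → JY | b.
Y: inherits non-unit rules of {Y} → SJ | gb.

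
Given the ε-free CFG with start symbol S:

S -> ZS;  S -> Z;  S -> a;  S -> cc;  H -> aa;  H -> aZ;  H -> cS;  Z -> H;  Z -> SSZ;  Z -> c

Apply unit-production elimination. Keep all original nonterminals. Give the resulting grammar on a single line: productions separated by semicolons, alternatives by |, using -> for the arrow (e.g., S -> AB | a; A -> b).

S -> a | c | ZS | aZ | aa | cS | cc | SSZ; H -> aZ | aa | cS; Z -> c | aZ | aa | cS | SSZ

Unit productions: S->Z, Z->H.
Unit pairs (A ⇒* B via units): (S,H), (S,Z), (Z,H).
S: inherits non-unit rules of {H, S, Z} → SSZ | ZS | a | aZ | aa | c | cS | cc.
H: inherits non-unit rules of {H} → aZ | aa | cS.
Z: inherits non-unit rules of {H, Z} → SSZ | aZ | aa | c | cS.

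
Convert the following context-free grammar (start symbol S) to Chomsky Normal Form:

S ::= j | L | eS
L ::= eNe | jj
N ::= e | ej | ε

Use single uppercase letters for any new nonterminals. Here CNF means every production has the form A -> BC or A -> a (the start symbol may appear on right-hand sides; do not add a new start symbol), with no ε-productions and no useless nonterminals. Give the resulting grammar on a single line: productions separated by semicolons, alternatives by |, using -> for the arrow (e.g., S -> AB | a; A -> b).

S -> j | AA | AD | AS | BB; A -> e; B -> j; D -> NA; N -> e | AB

Nullable: {N}; after ε-elimination: S -> L | j | eS; L -> ee | jj | eNe; N -> e | ej.
After unit-elimination: S -> j | eS | ee | jj | eNe; L -> ee | jj | eNe; N -> e | ej.
TERM: introduce A -> e, B -> j and substitute in every rule of length ≥2.
BIN: L -> ANA becomes L -> AC, C -> NA; S -> ANA becomes S -> AD, D -> NA.
Drop unreachable/unproductive: L.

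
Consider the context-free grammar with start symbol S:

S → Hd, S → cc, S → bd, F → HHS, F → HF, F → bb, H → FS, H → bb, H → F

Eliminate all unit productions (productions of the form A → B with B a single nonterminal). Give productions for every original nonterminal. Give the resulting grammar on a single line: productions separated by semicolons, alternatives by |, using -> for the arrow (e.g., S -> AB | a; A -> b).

S -> Hd | bd | cc; F -> HF | bb | HHS; H -> FS | HF | bb | HHS

Unit productions: H->F.
Unit pairs (A ⇒* B via units): (H,F).
S: inherits non-unit rules of {S} → Hd | bd | cc.
F: inherits non-unit rules of {F} → HF | HHS | bb.
H: inherits non-unit rules of {F, H} → FS | HF | HHS | bb.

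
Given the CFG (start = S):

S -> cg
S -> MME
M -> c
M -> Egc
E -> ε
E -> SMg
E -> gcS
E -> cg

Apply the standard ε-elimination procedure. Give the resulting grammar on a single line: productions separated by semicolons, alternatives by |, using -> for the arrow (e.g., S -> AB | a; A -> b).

S -> MM | cg | MME; E -> cg | SMg | gcS; M -> c | gc | Egc

Nullable set: {E}.
S -> MME: E nullable, giving MM | MME.
Drop E -> ε.
M -> Egc: E nullable, giving Egc | gc.
Unchanged (no nullable symbols): S -> cg; E -> SMg; E -> cg; E -> gcS; M -> c.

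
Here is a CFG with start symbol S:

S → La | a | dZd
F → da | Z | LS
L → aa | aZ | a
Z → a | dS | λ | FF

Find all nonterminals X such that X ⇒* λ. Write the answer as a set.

{F, Z}

Directly nullable (have an ε-rule): {Z}.
F is nullable via F -> Z (every symbol on the right is already known nullable).
Not nullable: L, S — each has a terminal in every rule's right-hand side or depends on a non-nullable symbol.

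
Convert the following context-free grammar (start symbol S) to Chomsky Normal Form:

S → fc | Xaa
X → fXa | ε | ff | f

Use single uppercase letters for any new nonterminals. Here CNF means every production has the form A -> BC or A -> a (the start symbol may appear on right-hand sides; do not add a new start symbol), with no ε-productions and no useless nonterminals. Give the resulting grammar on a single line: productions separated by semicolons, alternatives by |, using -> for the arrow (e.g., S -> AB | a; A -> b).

S -> AA | BC | XD; A -> a; B -> f; C -> c; D -> AA; E -> XA; X -> f | BA | BB | BE

Nullable: {X}; after ε-elimination: S -> aa | fc | Xaa; X -> f | fa | ff | fXa.
No unit productions to eliminate.
TERM: introduce A -> a, C -> c, B -> f and substitute in every rule of length ≥2.
BIN: S -> XAA becomes S -> XD, D -> AA; X -> BXA becomes X -> BE, E -> XA.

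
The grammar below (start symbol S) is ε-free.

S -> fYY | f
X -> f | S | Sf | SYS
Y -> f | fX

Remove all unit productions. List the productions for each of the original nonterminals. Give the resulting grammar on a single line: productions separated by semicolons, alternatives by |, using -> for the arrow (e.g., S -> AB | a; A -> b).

Unit productions: X->S.
Unit pairs (A ⇒* B via units): (X,S).
S: inherits non-unit rules of {S} → f | fYY.
X: inherits non-unit rules of {S, X} → SYS | Sf | f | fYY.
Y: inherits non-unit rules of {Y} → f | fX.

S -> f | fYY; X -> f | Sf | SYS | fYY; Y -> f | fX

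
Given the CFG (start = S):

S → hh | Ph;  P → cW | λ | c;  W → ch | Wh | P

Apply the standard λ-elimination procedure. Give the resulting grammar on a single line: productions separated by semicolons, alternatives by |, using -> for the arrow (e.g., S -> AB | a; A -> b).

S -> h | Ph | hh; P -> c | cW; W -> P | h | Wh | ch

Nullable set: {P, W}.
S -> Ph: P nullable, giving Ph | h.
Drop P -> λ.
P -> cW: W nullable, giving c | cW.
W -> P: P nullable, giving P.
W -> Wh: W nullable, giving Wh | h.
Unchanged (no nullable symbols): S -> hh; P -> c; W -> ch.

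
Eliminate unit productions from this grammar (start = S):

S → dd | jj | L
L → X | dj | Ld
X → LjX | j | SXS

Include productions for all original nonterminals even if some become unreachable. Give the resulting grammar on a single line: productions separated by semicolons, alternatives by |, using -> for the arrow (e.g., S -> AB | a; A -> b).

Unit productions: L->X, S->L.
Unit pairs (A ⇒* B via units): (L,X), (S,L), (S,X).
S: inherits non-unit rules of {L, S, X} → Ld | LjX | SXS | dd | dj | j | jj.
L: inherits non-unit rules of {L, X} → Ld | LjX | SXS | dj | j.
X: inherits non-unit rules of {X} → LjX | SXS | j.

S -> j | Ld | dd | dj | jj | LjX | SXS; L -> j | Ld | dj | LjX | SXS; X -> j | LjX | SXS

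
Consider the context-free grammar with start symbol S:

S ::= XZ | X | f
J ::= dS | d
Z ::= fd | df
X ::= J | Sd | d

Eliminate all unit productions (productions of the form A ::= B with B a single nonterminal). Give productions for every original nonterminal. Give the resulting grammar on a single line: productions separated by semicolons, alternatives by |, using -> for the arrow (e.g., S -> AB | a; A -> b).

S -> d | f | Sd | XZ | dS; J -> d | dS; X -> d | Sd | dS; Z -> df | fd

Unit productions: S->X, X->J.
Unit pairs (A ⇒* B via units): (S,J), (S,X), (X,J).
S: inherits non-unit rules of {J, S, X} → Sd | XZ | d | dS | f.
J: inherits non-unit rules of {J} → d | dS.
X: inherits non-unit rules of {J, X} → Sd | d | dS.
Z: inherits non-unit rules of {Z} → df | fd.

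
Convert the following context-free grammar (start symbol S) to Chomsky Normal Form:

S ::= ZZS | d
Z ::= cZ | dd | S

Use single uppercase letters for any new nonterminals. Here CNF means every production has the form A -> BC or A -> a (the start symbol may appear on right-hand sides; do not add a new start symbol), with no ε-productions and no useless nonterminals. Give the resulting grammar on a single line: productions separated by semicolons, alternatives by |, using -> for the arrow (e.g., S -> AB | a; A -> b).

S -> d | ZC; A -> c; B -> d; C -> ZS; D -> ZS; Z -> d | AZ | BB | ZD

No ε-productions.
After unit-elimination: S -> d | ZZS; Z -> d | cZ | dd | ZZS.
TERM: introduce A -> c, B -> d and substitute in every rule of length ≥2.
BIN: S -> ZZS becomes S -> ZC, C -> ZS; Z -> ZZS becomes Z -> ZD, D -> ZS.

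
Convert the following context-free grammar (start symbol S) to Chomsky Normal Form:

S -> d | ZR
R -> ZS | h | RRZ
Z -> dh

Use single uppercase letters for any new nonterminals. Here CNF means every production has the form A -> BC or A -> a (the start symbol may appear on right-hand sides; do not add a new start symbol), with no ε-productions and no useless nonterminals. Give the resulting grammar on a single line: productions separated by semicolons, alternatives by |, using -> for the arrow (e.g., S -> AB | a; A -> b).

S -> d | ZR; A -> d; B -> h; C -> RZ; R -> h | RC | ZS; Z -> AB

No ε-productions.
No unit productions to eliminate.
TERM: introduce A -> d, B -> h and substitute in every rule of length ≥2.
BIN: R -> RRZ becomes R -> RC, C -> RZ.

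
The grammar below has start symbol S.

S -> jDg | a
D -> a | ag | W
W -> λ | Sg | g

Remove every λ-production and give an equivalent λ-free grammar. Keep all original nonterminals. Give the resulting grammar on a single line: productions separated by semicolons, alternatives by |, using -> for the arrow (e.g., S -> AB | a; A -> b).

Nullable set: {D, W}.
S -> jDg: D nullable, giving jDg | jg.
D -> W: W nullable, giving W.
Drop W -> λ.
Unchanged (no nullable symbols): S -> a; D -> a; D -> ag; W -> Sg; W -> g.

S -> a | jg | jDg; D -> W | a | ag; W -> g | Sg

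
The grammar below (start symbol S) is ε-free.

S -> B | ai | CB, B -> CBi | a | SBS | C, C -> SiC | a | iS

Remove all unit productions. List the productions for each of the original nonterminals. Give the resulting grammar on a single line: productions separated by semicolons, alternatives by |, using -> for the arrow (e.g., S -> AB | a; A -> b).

S -> a | CB | ai | iS | CBi | SBS | SiC; B -> a | iS | CBi | SBS | SiC; C -> a | iS | SiC

Unit productions: B->C, S->B.
Unit pairs (A ⇒* B via units): (B,C), (S,B), (S,C).
S: inherits non-unit rules of {B, C, S} → CB | CBi | SBS | SiC | a | ai | iS.
B: inherits non-unit rules of {B, C} → CBi | SBS | SiC | a | iS.
C: inherits non-unit rules of {C} → SiC | a | iS.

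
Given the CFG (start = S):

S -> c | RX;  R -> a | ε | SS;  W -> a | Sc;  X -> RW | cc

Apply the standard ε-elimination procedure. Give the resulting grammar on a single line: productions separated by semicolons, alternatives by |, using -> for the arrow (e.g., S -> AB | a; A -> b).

Nullable set: {R}.
S -> RX: R nullable, giving RX | X.
Drop R -> ε.
X -> RW: R nullable, giving RW | W.
Unchanged (no nullable symbols): S -> c; R -> SS; R -> a; W -> Sc; W -> a; X -> cc.

S -> X | c | RX; R -> a | SS; W -> a | Sc; X -> W | RW | cc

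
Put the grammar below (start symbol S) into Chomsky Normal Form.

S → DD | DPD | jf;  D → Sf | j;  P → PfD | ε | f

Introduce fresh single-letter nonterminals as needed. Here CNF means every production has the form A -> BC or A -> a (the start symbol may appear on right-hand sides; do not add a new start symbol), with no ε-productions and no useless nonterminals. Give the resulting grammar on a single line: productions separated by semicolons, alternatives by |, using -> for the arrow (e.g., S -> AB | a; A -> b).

Nullable: {P}; after ε-elimination: S -> DD | jf | DPD; D -> j | Sf; P -> f | fD | PfD.
No unit productions to eliminate.
TERM: introduce A -> f, B -> j and substitute in every rule of length ≥2.
BIN: P -> PAD becomes P -> PC, C -> AD; S -> DPD becomes S -> DE, E -> PD.

S -> BA | DD | DE; A -> f; B -> j; C -> AD; D -> j | SA; E -> PD; P -> f | AD | PC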